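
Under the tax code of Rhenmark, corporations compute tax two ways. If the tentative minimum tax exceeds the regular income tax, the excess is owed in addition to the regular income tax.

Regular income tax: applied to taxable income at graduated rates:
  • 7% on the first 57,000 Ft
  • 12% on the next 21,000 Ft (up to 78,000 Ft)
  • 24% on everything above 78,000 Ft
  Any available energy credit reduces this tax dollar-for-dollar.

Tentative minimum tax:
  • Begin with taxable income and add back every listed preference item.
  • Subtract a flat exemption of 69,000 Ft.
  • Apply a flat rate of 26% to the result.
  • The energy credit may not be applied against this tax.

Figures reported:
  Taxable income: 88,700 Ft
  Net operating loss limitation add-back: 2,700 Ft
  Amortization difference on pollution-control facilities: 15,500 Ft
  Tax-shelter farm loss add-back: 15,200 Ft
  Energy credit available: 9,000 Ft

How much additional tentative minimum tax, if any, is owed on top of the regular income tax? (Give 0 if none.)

13,728 Ft

Regular income tax:
  57,000 Ft × 7% = 3,990 Ft
  21,000 Ft × 12% = 2,520 Ft
  10,700 Ft × 24% = 2,568 Ft
  → 9,078 Ft
  Less energy credit 9,000 Ft → 78 Ft

Tentative minimum tax:
  Adjusted income: 88,700 Ft + 2,700 Ft + 15,500 Ft + 15,200 Ft = 122,100 Ft
  Less exemption 69,000 Ft → base 53,100 Ft
  53,100 Ft × 26% = 13,806 Ft

Excess of tentative minimum tax over regular income tax: 13,806 Ft − 78 Ft = 13,728 Ft.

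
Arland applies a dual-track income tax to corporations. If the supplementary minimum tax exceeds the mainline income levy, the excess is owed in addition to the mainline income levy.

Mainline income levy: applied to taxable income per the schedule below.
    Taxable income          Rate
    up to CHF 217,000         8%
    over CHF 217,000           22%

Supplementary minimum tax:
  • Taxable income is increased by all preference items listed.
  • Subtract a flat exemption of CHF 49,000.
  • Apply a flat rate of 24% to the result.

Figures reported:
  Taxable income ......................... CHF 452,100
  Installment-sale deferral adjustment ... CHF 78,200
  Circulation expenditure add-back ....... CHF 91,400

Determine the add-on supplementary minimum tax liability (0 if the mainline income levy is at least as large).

Supplementary minimum tax:
  Adjusted income: CHF 452,100 + CHF 78,200 + CHF 91,400 = CHF 621,700
  Less exemption CHF 49,000 → base CHF 572,700
  CHF 572,700 × 24% = CHF 137,448

Mainline income levy:
  CHF 217,000 × 8% = CHF 17,360
  CHF 235,100 × 22% = CHF 51,722
  → CHF 69,082

Excess of supplementary minimum tax over mainline income levy: CHF 137,448 − CHF 69,082 = CHF 68,366.

CHF 68,366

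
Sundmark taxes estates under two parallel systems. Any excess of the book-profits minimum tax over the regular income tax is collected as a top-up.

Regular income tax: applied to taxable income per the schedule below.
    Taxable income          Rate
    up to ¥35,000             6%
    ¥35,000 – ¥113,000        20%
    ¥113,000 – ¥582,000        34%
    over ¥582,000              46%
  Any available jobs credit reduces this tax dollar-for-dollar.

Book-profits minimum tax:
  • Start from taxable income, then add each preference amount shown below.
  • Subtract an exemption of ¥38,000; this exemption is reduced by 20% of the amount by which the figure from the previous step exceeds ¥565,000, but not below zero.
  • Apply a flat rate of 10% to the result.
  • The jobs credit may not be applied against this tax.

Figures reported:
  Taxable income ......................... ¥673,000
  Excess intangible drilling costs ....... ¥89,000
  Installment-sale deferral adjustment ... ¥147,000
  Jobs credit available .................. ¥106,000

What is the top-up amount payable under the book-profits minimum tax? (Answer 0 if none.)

¥0

Book-profits minimum tax:
  Adjusted income: ¥673,000 + ¥89,000 + ¥147,000 = ¥909,000
  Exemption: 20% × (¥909,000 − ¥565,000) = ¥68,800 ≥ ¥38,000, so the exemption is fully phased out
  Base: ¥909,000 − ¥0 = ¥909,000
  ¥909,000 × 10% = ¥90,900

Regular income tax:
  ¥35,000 × 6% = ¥2,100
  ¥78,000 × 20% = ¥15,600
  ¥469,000 × 34% = ¥159,460
  ¥91,000 × 46% = ¥41,860
  → ¥219,020
  Less jobs credit ¥106,000 → ¥113,020

¥90,900 ≤ ¥113,020, so no add-on is due.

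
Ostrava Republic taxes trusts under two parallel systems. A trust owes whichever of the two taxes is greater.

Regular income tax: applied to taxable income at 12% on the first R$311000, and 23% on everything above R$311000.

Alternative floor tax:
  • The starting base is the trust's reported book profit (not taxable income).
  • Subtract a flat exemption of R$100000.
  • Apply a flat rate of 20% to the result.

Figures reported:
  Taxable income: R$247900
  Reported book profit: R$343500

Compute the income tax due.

R$48700

Regular income tax:
  R$247900 × 12% = R$29748

Alternative floor tax:
  Base (reported book profit): R$343500
  Less exemption R$100000 → base R$243500
  R$243500 × 20% = R$48700

R$48700 > R$29748, so the alternative floor tax is the binding amount.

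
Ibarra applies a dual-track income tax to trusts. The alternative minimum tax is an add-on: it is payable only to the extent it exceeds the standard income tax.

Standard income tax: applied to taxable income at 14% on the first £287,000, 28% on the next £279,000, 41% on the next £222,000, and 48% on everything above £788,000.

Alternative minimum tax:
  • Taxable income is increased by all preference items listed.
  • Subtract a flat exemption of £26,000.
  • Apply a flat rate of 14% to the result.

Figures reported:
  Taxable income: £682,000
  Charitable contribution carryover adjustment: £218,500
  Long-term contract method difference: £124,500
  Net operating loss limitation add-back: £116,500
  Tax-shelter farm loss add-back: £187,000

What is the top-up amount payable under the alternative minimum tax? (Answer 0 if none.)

Alternative minimum tax:
  Adjusted income: £682,000 + £218,500 + £124,500 + £116,500 + £187,000 = £1,328,500
  Less exemption £26,000 → base £1,302,500
  £1,302,500 × 14% = £182,350

Standard income tax:
  £287,000 × 14% = £40,180
  £279,000 × 28% = £78,120
  £116,000 × 41% = £47,560
  → £165,860

Excess of alternative minimum tax over standard income tax: £182,350 − £165,860 = £16,490.

£16,490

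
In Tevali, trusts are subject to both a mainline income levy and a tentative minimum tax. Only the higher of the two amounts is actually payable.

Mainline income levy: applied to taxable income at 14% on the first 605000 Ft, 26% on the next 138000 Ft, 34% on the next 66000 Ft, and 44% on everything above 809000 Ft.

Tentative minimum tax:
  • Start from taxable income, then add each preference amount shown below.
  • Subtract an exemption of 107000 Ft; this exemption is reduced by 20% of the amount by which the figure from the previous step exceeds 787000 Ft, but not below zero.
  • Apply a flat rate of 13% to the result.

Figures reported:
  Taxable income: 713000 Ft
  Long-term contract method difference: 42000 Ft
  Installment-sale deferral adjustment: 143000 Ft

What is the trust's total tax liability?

Mainline income levy:
  605000 Ft × 14% = 84700 Ft
  108000 Ft × 26% = 28080 Ft
  → 112780 Ft

Tentative minimum tax:
  Adjusted income: 713000 Ft + 42000 Ft + 143000 Ft = 898000 Ft
  Exemption: 107000 Ft − 20% × (898000 Ft − 787000 Ft) = 107000 Ft − 22200 Ft = 84800 Ft
  Base: 898000 Ft − 84800 Ft = 813200 Ft
  813200 Ft × 13% = 105716 Ft

112780 Ft > 105716 Ft, so the mainline income levy governs.

112780 Ft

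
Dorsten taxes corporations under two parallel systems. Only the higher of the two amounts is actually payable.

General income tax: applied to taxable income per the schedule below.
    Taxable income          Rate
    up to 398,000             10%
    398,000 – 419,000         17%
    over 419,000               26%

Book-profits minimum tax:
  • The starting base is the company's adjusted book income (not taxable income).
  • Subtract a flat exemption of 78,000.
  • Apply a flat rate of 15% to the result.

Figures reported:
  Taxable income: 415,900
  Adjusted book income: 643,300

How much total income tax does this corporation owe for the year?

Book-profits minimum tax:
  Base (adjusted book income): 643,300
  Less exemption 78,000 → base 565,300
  565,300 × 15% = 84,795

General income tax:
  398,000 × 10% = 39,800
  17,900 × 17% = 3,043
  → 42,843

84,795 > 42,843, so the book-profits minimum tax is the binding amount.

84,795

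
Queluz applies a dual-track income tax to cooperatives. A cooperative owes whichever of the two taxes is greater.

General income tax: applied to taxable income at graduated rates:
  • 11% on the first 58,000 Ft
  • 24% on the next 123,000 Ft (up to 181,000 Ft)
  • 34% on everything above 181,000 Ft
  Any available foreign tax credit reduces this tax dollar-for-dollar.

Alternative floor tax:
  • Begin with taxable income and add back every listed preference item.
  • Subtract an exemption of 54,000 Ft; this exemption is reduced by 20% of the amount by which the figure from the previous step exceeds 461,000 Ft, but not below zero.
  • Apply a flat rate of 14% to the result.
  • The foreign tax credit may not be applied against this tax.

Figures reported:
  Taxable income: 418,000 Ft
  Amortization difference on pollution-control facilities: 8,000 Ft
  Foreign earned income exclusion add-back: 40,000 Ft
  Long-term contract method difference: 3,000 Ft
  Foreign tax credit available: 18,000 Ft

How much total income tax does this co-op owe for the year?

98,480 Ft

Alternative floor tax:
  Adjusted income: 418,000 Ft + 8,000 Ft + 40,000 Ft + 3,000 Ft = 469,000 Ft
  Exemption: 54,000 Ft − 20% × (469,000 Ft − 461,000 Ft) = 54,000 Ft − 1,600 Ft = 52,400 Ft
  Base: 469,000 Ft − 52,400 Ft = 416,600 Ft
  416,600 Ft × 14% = 58,324 Ft

General income tax:
  58,000 Ft × 11% = 6,380 Ft
  123,000 Ft × 24% = 29,520 Ft
  237,000 Ft × 34% = 80,580 Ft
  → 116,480 Ft
  Less foreign tax credit 18,000 Ft → 98,480 Ft

98,480 Ft > 58,324 Ft, so the general income tax governs.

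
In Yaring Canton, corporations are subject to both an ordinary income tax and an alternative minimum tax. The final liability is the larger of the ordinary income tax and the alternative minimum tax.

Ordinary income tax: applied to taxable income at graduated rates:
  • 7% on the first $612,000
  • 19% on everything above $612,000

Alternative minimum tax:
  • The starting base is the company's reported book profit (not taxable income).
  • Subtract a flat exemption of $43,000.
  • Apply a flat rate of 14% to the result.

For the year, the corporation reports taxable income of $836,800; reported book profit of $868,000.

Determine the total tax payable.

$115,500

Ordinary income tax:
  $612,000 × 7% = $42,840
  $224,800 × 19% = $42,712
  → $85,552

Alternative minimum tax:
  Base (reported book profit): $868,000
  Less exemption $43,000 → base $825,000
  $825,000 × 14% = $115,500

$115,500 > $85,552, so the alternative minimum tax is the binding amount.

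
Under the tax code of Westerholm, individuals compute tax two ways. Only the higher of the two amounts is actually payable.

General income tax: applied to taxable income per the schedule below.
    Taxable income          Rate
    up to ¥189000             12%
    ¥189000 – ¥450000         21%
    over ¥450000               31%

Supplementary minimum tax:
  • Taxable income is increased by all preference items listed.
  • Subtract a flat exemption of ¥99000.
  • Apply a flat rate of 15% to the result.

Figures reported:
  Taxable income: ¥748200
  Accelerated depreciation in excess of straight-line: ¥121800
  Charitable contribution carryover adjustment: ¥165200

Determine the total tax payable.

¥169932

General income tax:
  ¥189000 × 12% = ¥22680
  ¥261000 × 21% = ¥54810
  ¥298200 × 31% = ¥92442
  → ¥169932

Supplementary minimum tax:
  Adjusted income: ¥748200 + ¥121800 + ¥165200 = ¥1035200
  Less exemption ¥99000 → base ¥936200
  ¥936200 × 15% = ¥140430

¥169932 > ¥140430, so the general income tax governs.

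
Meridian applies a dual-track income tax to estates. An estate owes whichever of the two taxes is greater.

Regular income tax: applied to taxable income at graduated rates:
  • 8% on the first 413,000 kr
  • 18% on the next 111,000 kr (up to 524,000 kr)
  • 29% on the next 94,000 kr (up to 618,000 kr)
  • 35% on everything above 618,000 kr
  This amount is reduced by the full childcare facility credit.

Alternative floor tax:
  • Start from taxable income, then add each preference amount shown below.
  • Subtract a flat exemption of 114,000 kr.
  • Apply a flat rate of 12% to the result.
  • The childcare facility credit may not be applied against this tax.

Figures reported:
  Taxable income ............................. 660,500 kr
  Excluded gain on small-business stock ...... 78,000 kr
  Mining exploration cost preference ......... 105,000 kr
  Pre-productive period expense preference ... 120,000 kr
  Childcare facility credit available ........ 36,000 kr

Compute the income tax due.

101,940 kr

Regular income tax:
  413,000 kr × 8% = 33,040 kr
  111,000 kr × 18% = 19,980 kr
  94,000 kr × 29% = 27,260 kr
  42,500 kr × 35% = 14,875 kr
  → 95,155 kr
  Less childcare facility credit 36,000 kr → 59,155 kr

Alternative floor tax:
  Adjusted income: 660,500 kr + 78,000 kr + 105,000 kr + 120,000 kr = 963,500 kr
  Less exemption 114,000 kr → base 849,500 kr
  849,500 kr × 12% = 101,940 kr

101,940 kr > 59,155 kr, so the alternative floor tax is the binding amount.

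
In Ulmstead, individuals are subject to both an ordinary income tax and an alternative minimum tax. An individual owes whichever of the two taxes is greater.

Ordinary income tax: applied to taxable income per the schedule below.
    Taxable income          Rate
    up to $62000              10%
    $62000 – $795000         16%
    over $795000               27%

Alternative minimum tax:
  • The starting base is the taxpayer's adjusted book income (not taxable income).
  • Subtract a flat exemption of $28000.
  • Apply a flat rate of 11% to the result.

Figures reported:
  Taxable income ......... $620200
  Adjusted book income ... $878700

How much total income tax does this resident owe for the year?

Alternative minimum tax:
  Base (adjusted book income): $878700
  Less exemption $28000 → base $850700
  $850700 × 11% = $93577

Ordinary income tax:
  $62000 × 10% = $6200
  $558200 × 16% = $89312
  → $95512

$95512 > $93577, so the ordinary income tax governs.

$95512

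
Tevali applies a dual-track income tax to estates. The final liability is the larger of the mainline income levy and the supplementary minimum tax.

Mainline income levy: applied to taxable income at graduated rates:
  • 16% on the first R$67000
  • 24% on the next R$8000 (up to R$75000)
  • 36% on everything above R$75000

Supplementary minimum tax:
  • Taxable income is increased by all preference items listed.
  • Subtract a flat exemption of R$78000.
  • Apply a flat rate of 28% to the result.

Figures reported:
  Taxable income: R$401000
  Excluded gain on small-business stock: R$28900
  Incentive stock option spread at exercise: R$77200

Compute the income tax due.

Supplementary minimum tax:
  Adjusted income: R$401000 + R$28900 + R$77200 = R$507100
  Less exemption R$78000 → base R$429100
  R$429100 × 28% = R$120148

Mainline income levy:
  R$67000 × 16% = R$10720
  R$8000 × 24% = R$1920
  R$326000 × 36% = R$117360
  → R$130000

R$130000 > R$120148, so the mainline income levy governs.

R$130000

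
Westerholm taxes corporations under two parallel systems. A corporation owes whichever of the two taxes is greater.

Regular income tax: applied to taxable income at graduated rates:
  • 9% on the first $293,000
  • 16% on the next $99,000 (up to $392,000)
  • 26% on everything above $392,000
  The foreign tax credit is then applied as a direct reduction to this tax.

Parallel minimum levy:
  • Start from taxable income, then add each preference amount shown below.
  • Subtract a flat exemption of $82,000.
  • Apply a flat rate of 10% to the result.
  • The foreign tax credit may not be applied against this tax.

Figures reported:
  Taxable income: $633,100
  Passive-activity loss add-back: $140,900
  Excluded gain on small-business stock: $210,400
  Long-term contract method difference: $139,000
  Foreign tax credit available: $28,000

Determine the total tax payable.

Regular income tax:
  $293,000 × 9% = $26,370
  $99,000 × 16% = $15,840
  $241,100 × 26% = $62,686
  → $104,896
  Less foreign tax credit $28,000 → $76,896

Parallel minimum levy:
  Adjusted income: $633,100 + $140,900 + $210,400 + $139,000 = $1,123,400
  Less exemption $82,000 → base $1,041,400
  $1,041,400 × 10% = $104,140

$104,140 > $76,896, so the parallel minimum levy is the binding amount.

$104,140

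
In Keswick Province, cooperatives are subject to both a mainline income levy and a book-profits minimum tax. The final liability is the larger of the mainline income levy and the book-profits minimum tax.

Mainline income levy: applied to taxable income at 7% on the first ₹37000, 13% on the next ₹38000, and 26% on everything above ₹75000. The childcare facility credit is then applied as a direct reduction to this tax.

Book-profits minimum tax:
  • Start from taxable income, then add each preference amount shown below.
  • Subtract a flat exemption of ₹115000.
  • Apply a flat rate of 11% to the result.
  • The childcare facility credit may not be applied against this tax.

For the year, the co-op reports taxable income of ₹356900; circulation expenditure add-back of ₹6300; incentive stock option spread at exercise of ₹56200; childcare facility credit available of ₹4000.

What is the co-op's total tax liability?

Book-profits minimum tax:
  Adjusted income: ₹356900 + ₹6300 + ₹56200 = ₹419400
  Less exemption ₹115000 → base ₹304400
  ₹304400 × 11% = ₹33484

Mainline income levy:
  ₹37000 × 7% = ₹2590
  ₹38000 × 13% = ₹4940
  ₹281900 × 26% = ₹73294
  → ₹80824
  Less childcare facility credit ₹4000 → ₹76824

₹76824 > ₹33484, so the mainline income levy governs.

₹76824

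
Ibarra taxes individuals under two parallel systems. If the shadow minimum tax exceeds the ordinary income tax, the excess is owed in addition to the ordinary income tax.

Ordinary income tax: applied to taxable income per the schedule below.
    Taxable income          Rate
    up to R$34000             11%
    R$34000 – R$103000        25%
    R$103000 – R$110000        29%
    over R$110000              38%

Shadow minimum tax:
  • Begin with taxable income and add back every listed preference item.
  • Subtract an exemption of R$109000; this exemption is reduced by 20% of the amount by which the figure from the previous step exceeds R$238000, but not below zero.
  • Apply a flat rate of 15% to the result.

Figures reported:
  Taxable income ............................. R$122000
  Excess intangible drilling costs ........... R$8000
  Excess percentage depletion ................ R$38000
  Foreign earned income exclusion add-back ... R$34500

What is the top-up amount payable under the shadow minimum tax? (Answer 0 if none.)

Ordinary income tax:
  R$34000 × 11% = R$3740
  R$69000 × 25% = R$17250
  R$7000 × 29% = R$2030
  R$12000 × 38% = R$4560
  → R$27580

Shadow minimum tax:
  Adjusted income: R$122000 + R$8000 + R$38000 + R$34500 = R$202500
  Exemption: R$202500 ≤ R$238000, so full R$109000 applies
  Base: R$202500 − R$109000 = R$93500
  R$93500 × 15% = R$14025

R$14025 ≤ R$27580, so no add-on is due.

R$0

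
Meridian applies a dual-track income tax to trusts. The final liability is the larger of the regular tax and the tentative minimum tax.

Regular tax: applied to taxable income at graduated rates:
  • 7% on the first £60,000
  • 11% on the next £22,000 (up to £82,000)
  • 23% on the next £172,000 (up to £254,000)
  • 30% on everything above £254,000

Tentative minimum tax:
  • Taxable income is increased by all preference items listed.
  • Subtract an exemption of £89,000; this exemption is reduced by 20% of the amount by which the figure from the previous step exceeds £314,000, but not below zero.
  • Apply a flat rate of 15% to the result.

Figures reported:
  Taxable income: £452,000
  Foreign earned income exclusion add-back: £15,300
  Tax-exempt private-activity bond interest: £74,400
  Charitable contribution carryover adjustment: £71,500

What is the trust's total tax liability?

Tentative minimum tax:
  Adjusted income: £452,000 + £15,300 + £74,400 + £71,500 = £613,200
  Exemption: £89,000 − 20% × (£613,200 − £314,000) = £89,000 − £59,840 = £29,160
  Base: £613,200 − £29,160 = £584,040
  £584,040 × 15% = £87,606

Regular tax:
  £60,000 × 7% = £4,200
  £22,000 × 11% = £2,420
  £172,000 × 23% = £39,560
  £198,000 × 30% = £59,400
  → £105,580

£105,580 > £87,606, so the regular tax governs.

£105,580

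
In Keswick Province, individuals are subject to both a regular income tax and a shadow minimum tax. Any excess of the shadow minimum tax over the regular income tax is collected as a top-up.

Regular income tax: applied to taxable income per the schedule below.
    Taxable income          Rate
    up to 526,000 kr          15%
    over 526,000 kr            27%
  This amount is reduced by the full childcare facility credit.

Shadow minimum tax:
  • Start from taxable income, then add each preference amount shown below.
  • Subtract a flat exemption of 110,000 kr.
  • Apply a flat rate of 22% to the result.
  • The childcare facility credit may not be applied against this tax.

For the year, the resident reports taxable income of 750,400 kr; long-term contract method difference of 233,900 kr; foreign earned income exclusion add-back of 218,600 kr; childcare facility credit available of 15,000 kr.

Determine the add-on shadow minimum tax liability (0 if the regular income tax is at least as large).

115,950 kr

Shadow minimum tax:
  Adjusted income: 750,400 kr + 233,900 kr + 218,600 kr = 1,202,900 kr
  Less exemption 110,000 kr → base 1,092,900 kr
  1,092,900 kr × 22% = 240,438 kr

Regular income tax:
  526,000 kr × 15% = 78,900 kr
  224,400 kr × 27% = 60,588 kr
  → 139,488 kr
  Less childcare facility credit 15,000 kr → 124,488 kr

Excess of shadow minimum tax over regular income tax: 240,438 kr − 124,488 kr = 115,950 kr.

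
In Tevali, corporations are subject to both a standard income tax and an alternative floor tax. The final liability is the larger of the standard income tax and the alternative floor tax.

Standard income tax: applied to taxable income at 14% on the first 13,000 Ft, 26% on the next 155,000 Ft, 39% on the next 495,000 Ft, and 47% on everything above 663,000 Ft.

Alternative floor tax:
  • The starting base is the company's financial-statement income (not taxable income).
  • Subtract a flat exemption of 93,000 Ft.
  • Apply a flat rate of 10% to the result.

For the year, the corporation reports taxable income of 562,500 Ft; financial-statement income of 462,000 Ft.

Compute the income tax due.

195,975 Ft

Standard income tax:
  13,000 Ft × 14% = 1,820 Ft
  155,000 Ft × 26% = 40,300 Ft
  394,500 Ft × 39% = 153,855 Ft
  → 195,975 Ft

Alternative floor tax:
  Base (financial-statement income): 462,000 Ft
  Less exemption 93,000 Ft → base 369,000 Ft
  369,000 Ft × 10% = 36,900 Ft

195,975 Ft > 36,900 Ft, so the standard income tax governs.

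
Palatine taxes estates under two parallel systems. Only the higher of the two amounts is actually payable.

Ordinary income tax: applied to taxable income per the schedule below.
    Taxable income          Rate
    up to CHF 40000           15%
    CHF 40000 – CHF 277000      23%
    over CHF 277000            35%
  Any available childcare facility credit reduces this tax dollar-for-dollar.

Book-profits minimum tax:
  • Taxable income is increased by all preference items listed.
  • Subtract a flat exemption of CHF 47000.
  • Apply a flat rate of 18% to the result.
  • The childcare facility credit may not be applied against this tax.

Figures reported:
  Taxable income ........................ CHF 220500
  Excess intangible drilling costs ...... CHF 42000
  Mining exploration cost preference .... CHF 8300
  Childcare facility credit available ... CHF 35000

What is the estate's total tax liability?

CHF 40284

Ordinary income tax:
  CHF 40000 × 15% = CHF 6000
  CHF 180500 × 23% = CHF 41515
  → CHF 47515
  Less childcare facility credit CHF 35000 → CHF 12515

Book-profits minimum tax:
  Adjusted income: CHF 220500 + CHF 42000 + CHF 8300 = CHF 270800
  Less exemption CHF 47000 → base CHF 223800
  CHF 223800 × 18% = CHF 40284

CHF 40284 > CHF 12515, so the book-profits minimum tax is the binding amount.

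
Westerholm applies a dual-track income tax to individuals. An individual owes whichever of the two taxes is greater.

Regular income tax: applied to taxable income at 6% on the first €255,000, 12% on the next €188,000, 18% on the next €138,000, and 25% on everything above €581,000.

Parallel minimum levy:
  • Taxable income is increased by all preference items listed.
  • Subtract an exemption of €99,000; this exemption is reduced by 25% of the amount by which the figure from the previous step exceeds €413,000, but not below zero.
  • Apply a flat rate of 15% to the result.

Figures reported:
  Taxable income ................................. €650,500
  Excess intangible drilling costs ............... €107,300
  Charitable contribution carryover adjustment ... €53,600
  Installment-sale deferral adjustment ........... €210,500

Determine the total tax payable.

€153,285

Parallel minimum levy:
  Adjusted income: €650,500 + €107,300 + €53,600 + €210,500 = €1,021,900
  Exemption: 25% × (€1,021,900 − €413,000) = €152,225 ≥ €99,000, so the exemption is fully phased out
  Base: €1,021,900 − €0 = €1,021,900
  €1,021,900 × 15% = €153,285

Regular income tax:
  €255,000 × 6% = €15,300
  €188,000 × 12% = €22,560
  €138,000 × 18% = €24,840
  €69,500 × 25% = €17,375
  → €80,075

€153,285 > €80,075, so the parallel minimum levy is the binding amount.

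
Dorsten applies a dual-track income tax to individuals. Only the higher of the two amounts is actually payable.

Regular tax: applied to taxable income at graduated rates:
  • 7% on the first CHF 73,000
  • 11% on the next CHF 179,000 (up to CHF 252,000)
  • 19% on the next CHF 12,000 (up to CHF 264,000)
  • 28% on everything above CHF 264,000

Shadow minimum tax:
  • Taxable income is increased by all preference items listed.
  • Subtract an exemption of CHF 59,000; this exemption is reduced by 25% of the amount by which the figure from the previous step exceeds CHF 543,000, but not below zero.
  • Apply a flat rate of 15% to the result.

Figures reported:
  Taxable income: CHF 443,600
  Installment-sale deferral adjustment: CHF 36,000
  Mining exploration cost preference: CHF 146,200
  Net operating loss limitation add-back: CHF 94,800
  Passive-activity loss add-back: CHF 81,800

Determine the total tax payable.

CHF 120,360

Shadow minimum tax:
  Adjusted income: CHF 443,600 + CHF 36,000 + CHF 146,200 + CHF 94,800 + CHF 81,800 = CHF 802,400
  Exemption: 25% × (CHF 802,400 − CHF 543,000) = CHF 64,850 ≥ CHF 59,000, so the exemption is fully phased out
  Base: CHF 802,400 − CHF 0 = CHF 802,400
  CHF 802,400 × 15% = CHF 120,360

Regular tax:
  CHF 73,000 × 7% = CHF 5,110
  CHF 179,000 × 11% = CHF 19,690
  CHF 12,000 × 19% = CHF 2,280
  CHF 179,600 × 28% = CHF 50,288
  → CHF 77,368

CHF 120,360 > CHF 77,368, so the shadow minimum tax is the binding amount.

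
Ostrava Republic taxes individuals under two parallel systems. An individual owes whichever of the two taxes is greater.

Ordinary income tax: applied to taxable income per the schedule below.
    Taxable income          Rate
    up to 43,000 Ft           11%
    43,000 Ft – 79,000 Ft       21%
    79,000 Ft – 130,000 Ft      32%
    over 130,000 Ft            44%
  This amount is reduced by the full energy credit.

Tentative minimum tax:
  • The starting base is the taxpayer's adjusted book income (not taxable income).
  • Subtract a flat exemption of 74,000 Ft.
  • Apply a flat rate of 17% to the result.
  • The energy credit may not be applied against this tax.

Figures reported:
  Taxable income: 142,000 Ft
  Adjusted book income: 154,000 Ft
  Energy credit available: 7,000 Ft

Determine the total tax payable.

26,890 Ft

Tentative minimum tax:
  Base (adjusted book income): 154,000 Ft
  Less exemption 74,000 Ft → base 80,000 Ft
  80,000 Ft × 17% = 13,600 Ft

Ordinary income tax:
  43,000 Ft × 11% = 4,730 Ft
  36,000 Ft × 21% = 7,560 Ft
  51,000 Ft × 32% = 16,320 Ft
  12,000 Ft × 44% = 5,280 Ft
  → 33,890 Ft
  Less energy credit 7,000 Ft → 26,890 Ft

26,890 Ft > 13,600 Ft, so the ordinary income tax governs.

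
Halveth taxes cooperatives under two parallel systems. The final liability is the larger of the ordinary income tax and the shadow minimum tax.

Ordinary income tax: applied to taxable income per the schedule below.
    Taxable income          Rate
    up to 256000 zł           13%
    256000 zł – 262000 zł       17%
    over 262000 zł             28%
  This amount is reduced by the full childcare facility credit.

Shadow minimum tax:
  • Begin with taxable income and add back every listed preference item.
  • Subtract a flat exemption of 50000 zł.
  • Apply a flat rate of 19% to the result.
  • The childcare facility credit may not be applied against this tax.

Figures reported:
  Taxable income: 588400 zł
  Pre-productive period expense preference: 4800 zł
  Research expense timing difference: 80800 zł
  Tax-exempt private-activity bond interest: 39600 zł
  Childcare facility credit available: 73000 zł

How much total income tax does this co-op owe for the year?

126084 zł

Ordinary income tax:
  256000 zł × 13% = 33280 zł
  6000 zł × 17% = 1020 zł
  326400 zł × 28% = 91392 zł
  → 125692 zł
  Less childcare facility credit 73000 zł → 52692 zł

Shadow minimum tax:
  Adjusted income: 588400 zł + 4800 zł + 80800 zł + 39600 zł = 713600 zł
  Less exemption 50000 zł → base 663600 zł
  663600 zł × 19% = 126084 zł

126084 zł > 52692 zł, so the shadow minimum tax is the binding amount.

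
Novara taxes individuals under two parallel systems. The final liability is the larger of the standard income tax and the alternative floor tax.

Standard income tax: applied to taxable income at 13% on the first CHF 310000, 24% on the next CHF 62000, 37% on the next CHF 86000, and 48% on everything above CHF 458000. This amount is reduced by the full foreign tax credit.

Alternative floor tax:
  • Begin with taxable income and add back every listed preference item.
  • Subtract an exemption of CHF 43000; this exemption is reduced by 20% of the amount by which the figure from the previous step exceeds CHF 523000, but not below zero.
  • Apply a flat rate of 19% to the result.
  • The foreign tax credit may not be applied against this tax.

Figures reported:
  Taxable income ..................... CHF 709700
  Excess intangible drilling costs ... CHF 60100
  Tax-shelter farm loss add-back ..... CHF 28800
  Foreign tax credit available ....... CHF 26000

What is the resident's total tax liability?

Alternative floor tax:
  Adjusted income: CHF 709700 + CHF 60100 + CHF 28800 = CHF 798600
  Exemption: 20% × (CHF 798600 − CHF 523000) = CHF 55120 ≥ CHF 43000, so the exemption is fully phased out
  Base: CHF 798600 − CHF 0 = CHF 798600
  CHF 798600 × 19% = CHF 151734

Standard income tax:
  CHF 310000 × 13% = CHF 40300
  CHF 62000 × 24% = CHF 14880
  CHF 86000 × 37% = CHF 31820
  CHF 251700 × 48% = CHF 120816
  → CHF 207816
  Less foreign tax credit CHF 26000 → CHF 181816

CHF 181816 > CHF 151734, so the standard income tax governs.

CHF 181816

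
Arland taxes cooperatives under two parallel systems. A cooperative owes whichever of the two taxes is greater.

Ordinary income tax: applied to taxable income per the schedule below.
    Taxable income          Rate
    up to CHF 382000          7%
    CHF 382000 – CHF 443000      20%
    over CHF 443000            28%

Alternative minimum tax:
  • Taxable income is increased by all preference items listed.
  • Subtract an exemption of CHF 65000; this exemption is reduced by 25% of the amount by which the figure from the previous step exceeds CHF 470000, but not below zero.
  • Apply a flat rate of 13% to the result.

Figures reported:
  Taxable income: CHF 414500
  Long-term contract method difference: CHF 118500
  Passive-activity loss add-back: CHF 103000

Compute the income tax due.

CHF 79625

Alternative minimum tax:
  Adjusted income: CHF 414500 + CHF 118500 + CHF 103000 = CHF 636000
  Exemption: CHF 65000 − 25% × (CHF 636000 − CHF 470000) = CHF 65000 − CHF 41500 = CHF 23500
  Base: CHF 636000 − CHF 23500 = CHF 612500
  CHF 612500 × 13% = CHF 79625

Ordinary income tax:
  CHF 382000 × 7% = CHF 26740
  CHF 32500 × 20% = CHF 6500
  → CHF 33240

CHF 79625 > CHF 33240, so the alternative minimum tax is the binding amount.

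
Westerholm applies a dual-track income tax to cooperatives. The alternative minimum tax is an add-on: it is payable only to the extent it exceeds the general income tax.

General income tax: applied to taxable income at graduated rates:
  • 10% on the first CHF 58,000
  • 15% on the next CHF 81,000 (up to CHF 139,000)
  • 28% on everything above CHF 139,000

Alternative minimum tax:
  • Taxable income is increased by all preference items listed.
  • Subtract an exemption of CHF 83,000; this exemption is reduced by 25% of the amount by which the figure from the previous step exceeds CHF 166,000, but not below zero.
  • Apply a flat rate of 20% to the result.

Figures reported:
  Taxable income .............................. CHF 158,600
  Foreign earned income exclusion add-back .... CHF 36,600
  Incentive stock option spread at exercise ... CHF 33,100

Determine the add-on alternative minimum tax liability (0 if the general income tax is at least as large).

General income tax:
  CHF 58,000 × 10% = CHF 5,800
  CHF 81,000 × 15% = CHF 12,150
  CHF 19,600 × 28% = CHF 5,488
  → CHF 23,438

Alternative minimum tax:
  Adjusted income: CHF 158,600 + CHF 36,600 + CHF 33,100 = CHF 228,300
  Exemption: CHF 83,000 − 25% × (CHF 228,300 − CHF 166,000) = CHF 83,000 − CHF 15,575 = CHF 67,425
  Base: CHF 228,300 − CHF 67,425 = CHF 160,875
  CHF 160,875 × 20% = CHF 32,175

Excess of alternative minimum tax over general income tax: CHF 32,175 − CHF 23,438 = CHF 8,737.

CHF 8,737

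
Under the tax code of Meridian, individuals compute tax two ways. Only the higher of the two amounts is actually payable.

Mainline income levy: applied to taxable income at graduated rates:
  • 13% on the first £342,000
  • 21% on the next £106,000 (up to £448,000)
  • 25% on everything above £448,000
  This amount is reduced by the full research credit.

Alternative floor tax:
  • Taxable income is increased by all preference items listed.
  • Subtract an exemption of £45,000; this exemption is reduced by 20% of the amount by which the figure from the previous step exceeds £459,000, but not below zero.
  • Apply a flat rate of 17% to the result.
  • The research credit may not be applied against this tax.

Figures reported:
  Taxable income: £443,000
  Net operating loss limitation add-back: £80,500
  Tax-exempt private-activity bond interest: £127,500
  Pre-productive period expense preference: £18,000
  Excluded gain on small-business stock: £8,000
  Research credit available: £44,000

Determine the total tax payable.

£114,852

Alternative floor tax:
  Adjusted income: £443,000 + £80,500 + £127,500 + £18,000 + £8,000 = £677,000
  Exemption: £45,000 − 20% × (£677,000 − £459,000) = £45,000 − £43,600 = £1,400
  Base: £677,000 − £1,400 = £675,600
  £675,600 × 17% = £114,852

Mainline income levy:
  £342,000 × 13% = £44,460
  £101,000 × 21% = £21,210
  → £65,670
  Less research credit £44,000 → £21,670

£114,852 > £21,670, so the alternative floor tax is the binding amount.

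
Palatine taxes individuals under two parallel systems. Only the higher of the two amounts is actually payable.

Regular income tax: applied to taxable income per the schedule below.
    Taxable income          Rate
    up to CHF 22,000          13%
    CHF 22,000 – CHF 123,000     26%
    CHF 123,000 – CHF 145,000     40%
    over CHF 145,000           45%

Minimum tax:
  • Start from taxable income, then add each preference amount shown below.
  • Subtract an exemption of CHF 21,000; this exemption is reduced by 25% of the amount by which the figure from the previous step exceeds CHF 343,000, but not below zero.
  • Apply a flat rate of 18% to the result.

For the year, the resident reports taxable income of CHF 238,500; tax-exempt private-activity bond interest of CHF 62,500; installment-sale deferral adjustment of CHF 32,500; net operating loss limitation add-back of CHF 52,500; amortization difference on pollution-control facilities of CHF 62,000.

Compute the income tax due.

CHF 80,640

Minimum tax:
  Adjusted income: CHF 238,500 + CHF 62,500 + CHF 32,500 + CHF 52,500 + CHF 62,000 = CHF 448,000
  Exemption: 25% × (CHF 448,000 − CHF 343,000) = CHF 26,250 ≥ CHF 21,000, so the exemption is fully phased out
  Base: CHF 448,000 − CHF 0 = CHF 448,000
  CHF 448,000 × 18% = CHF 80,640

Regular income tax:
  CHF 22,000 × 13% = CHF 2,860
  CHF 101,000 × 26% = CHF 26,260
  CHF 22,000 × 40% = CHF 8,800
  CHF 93,500 × 45% = CHF 42,075
  → CHF 79,995

CHF 80,640 > CHF 79,995, so the minimum tax is the binding amount.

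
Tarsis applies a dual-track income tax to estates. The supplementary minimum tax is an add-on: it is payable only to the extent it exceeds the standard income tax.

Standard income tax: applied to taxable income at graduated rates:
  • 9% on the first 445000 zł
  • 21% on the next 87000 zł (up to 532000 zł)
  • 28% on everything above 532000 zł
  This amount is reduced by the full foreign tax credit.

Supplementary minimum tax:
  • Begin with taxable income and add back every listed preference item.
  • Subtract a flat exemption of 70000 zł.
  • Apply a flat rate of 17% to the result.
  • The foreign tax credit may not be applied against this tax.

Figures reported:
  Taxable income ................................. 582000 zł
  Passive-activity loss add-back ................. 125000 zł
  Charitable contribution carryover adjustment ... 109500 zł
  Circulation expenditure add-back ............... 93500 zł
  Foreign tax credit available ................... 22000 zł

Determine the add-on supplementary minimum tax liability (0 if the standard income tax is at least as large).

Supplementary minimum tax:
  Adjusted income: 582000 zł + 125000 zł + 109500 zł + 93500 zł = 910000 zł
  Less exemption 70000 zł → base 840000 zł
  840000 zł × 17% = 142800 zł

Standard income tax:
  445000 zł × 9% = 40050 zł
  87000 zł × 21% = 18270 zł
  50000 zł × 28% = 14000 zł
  → 72320 zł
  Less foreign tax credit 22000 zł → 50320 zł

Excess of supplementary minimum tax over standard income tax: 142800 zł − 50320 zł = 92480 zł.

92480 zł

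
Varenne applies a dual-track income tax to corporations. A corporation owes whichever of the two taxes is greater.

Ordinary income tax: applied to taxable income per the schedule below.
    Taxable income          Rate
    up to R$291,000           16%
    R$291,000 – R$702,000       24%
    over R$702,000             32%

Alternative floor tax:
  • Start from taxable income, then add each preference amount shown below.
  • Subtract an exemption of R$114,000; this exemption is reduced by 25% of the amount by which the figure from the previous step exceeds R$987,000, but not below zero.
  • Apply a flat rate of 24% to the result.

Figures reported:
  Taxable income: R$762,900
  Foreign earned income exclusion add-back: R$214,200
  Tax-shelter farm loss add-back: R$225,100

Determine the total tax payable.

Alternative floor tax:
  Adjusted income: R$762,900 + R$214,200 + R$225,100 = R$1,202,200
  Exemption: R$114,000 − 25% × (R$1,202,200 − R$987,000) = R$114,000 − R$53,800 = R$60,200
  Base: R$1,202,200 − R$60,200 = R$1,142,000
  R$1,142,000 × 24% = R$274,080

Ordinary income tax:
  R$291,000 × 16% = R$46,560
  R$411,000 × 24% = R$98,640
  R$60,900 × 32% = R$19,488
  → R$164,688

R$274,080 > R$164,688, so the alternative floor tax is the binding amount.

R$274,080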